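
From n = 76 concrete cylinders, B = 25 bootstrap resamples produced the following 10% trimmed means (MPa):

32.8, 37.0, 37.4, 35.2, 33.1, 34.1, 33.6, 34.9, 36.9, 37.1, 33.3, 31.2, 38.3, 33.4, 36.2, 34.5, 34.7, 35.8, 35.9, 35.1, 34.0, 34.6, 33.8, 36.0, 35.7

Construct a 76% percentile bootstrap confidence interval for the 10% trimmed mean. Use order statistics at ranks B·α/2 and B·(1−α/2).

(33.1, 37.0)

Sorted replicates: 31.2, 32.8, 33.1, 33.3, 33.4, 33.6, 33.8, 34.0, 34.1, 34.5, 34.6, 34.7, 34.9, 35.1, 35.2, 35.7, 35.8, 35.9, 36.0, 36.2, 36.9, 37.0, 37.1, 37.4, 38.3
α = 0.24; lower rank = 25 × 0.120 = 3; upper rank = 25 × 0.880 = 22.
The 3rd smallest replicate is 33.1; the 22nd is 37.0.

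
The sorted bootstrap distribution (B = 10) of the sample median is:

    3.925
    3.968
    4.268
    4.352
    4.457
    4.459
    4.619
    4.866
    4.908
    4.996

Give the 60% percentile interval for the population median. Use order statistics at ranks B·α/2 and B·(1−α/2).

(3.968, 4.866)

α = 0.40; lower rank = 10 × 0.200 = 2; upper rank = 10 × 0.800 = 8.
The 2nd smallest replicate is 3.968; the 8th is 4.866.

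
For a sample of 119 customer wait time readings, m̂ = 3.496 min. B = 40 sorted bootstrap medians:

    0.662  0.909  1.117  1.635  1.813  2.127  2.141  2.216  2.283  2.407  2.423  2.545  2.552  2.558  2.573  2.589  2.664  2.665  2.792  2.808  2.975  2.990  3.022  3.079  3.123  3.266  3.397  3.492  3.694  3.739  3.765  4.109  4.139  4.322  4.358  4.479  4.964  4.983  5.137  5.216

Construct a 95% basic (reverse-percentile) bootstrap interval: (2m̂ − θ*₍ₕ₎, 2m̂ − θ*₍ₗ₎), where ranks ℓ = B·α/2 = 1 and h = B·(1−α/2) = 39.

(1.855, 6.330)

Percentile endpoints at ranks 1 and 39: θ*₍1₎ = 0.662, θ*₍39₎ = 5.137.
Basic interval reflects these around m̂:
  lower = 2 × 3.496 − 5.137 = 1.855
  upper = 2 × 3.496 − 0.662 = 6.330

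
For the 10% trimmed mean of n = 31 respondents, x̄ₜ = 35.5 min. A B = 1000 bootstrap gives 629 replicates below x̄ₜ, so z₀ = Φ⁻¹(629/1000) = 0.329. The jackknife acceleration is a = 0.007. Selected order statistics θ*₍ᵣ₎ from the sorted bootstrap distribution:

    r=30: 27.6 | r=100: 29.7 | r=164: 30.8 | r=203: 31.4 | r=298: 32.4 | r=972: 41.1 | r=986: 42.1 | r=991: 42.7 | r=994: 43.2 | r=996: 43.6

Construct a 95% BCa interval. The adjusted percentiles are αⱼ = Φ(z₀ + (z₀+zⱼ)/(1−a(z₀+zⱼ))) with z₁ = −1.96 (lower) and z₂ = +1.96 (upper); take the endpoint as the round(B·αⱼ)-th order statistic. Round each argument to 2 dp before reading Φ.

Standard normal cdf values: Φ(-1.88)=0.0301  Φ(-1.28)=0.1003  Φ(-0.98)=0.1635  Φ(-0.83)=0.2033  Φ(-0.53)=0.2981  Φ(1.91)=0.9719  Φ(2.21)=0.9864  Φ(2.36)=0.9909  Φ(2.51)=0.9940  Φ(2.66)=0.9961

Lower: z₀ + z₁ = 0.329 + (-1.960) = -1.631; 1 − a(z₀+z₁) = 1 − (0.007)(-1.631) = 1.0114; argument = 0.329 + (-1.631)/1.0114 = -1.2836 → -1.28.
α₁ = Φ(-1.28) = 0.1003; rank = round(1000 × 0.1003) = 100; θ*₍100₎ = 29.7.
Upper: z₀ + z₂ = 2.289; 1 − a(z₀+z₂) = 0.9840; argument = 2.6553 → 2.66; α₂ = 0.9961; rank = 996; θ*₍996₎ = 43.6.

(29.7, 43.6)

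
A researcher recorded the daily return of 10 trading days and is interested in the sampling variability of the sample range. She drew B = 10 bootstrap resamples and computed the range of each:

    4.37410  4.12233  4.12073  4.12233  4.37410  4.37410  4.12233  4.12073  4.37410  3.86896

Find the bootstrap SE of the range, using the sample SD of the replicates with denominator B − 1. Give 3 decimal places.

SE* = 0.170

Bootstrap SE is the standard deviation of the 10 replicate ranges.
Mean of replicates: (4.37410 + 4.12233 + 4.12073 + 4.12233 + 4.37410 + 4.37410 + 4.12233 + 4.12073 + 4.37410 + 3.86896) / 10 = 41.973810 / 10 = 4.197381
Sum of squared deviations: (+0.176719)² + (−0.075051)² + (−0.076651)² + (−0.075051)² + (+0.176719)² + (+0.176719)² + (−0.075051)² + (−0.076651)² + (+0.176719)² + (−0.328421)² = 0.261427
Variance = 0.261427 / 9 = 0.029047
SE* = √0.029047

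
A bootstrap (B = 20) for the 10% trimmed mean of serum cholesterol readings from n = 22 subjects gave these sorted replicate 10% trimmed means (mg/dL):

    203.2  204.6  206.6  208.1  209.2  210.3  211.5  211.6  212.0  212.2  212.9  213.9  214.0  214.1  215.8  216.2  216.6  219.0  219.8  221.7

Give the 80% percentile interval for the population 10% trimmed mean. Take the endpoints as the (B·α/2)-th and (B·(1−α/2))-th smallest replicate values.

(204.6, 219.0)

α = 0.20; lower rank = 20 × 0.100 = 2; upper rank = 20 × 0.900 = 18.
The 2nd smallest replicate is 204.6; the 18th is 219.0.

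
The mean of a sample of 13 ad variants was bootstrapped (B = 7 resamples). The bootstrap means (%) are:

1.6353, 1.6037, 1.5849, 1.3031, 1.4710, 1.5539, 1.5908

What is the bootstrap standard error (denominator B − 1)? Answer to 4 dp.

SE* = 0.1145

Bootstrap SE is the standard deviation of the 7 replicate means.
Mean of replicates: (1.6353 + 1.6037 + 1.5849 + 1.3031 + 1.4710 + 1.5539 + 1.5908) / 7 = 10.74270 / 7 = 1.53467
Sum of squared deviations: (+0.10063)² + (+0.06903)² + (+0.05023)² + (−0.23157)² + (−0.06367)² + (+0.01923)² + (+0.05613)² = 0.07861
Variance = 0.07861 / 6 = 0.01310
SE* = √0.01310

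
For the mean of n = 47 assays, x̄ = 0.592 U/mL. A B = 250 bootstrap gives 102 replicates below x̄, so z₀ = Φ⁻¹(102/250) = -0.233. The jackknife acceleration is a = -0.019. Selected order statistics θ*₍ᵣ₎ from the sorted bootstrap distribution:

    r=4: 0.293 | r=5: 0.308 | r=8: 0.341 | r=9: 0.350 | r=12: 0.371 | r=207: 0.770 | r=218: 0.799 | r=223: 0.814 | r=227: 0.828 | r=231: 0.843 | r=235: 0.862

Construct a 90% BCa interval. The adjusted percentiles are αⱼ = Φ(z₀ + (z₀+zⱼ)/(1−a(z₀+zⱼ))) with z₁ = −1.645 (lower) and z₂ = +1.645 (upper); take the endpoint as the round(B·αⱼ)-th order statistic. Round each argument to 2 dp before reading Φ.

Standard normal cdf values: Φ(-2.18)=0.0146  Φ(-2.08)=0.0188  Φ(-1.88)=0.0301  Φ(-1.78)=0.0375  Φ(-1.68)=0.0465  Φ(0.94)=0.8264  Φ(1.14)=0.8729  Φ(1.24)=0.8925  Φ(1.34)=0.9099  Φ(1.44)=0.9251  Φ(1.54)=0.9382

(0.293, 0.799)

Lower: z₀ + z₁ = -0.233 + (-1.645) = -1.878; 1 − a(z₀+z₁) = 1 − (-0.019)(-1.878) = 0.9643; argument = -0.233 + (-1.878)/0.9643 = -2.1805 → -2.18.
α₁ = Φ(-2.18) = 0.0146; rank = round(250 × 0.0146) = 4; θ*₍4₎ = 0.293.
Upper: z₀ + z₂ = 1.412; 1 − a(z₀+z₂) = 1.0268; argument = 1.1421 → 1.14; α₂ = 0.8729; rank = 218; θ*₍218₎ = 0.799.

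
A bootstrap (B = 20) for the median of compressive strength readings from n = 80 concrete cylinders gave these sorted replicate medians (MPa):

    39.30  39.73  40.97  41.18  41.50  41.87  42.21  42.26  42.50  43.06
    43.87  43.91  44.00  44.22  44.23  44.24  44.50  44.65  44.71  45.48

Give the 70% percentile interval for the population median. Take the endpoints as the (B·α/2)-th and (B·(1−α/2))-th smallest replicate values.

(40.97, 44.50)

α = 0.30; lower rank = 20 × 0.150 = 3; upper rank = 20 × 0.850 = 17.
The 3rd smallest replicate is 40.97; the 17th is 44.50.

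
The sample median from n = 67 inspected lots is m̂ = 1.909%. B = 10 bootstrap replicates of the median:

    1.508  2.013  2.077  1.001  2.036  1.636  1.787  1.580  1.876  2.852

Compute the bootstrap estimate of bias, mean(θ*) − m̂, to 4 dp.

bias = −0.0724

mean(θ*) = (1.508 + 2.013 + 2.077 + 1.001 + 2.036 + 1.636 + 1.787 + 1.580 + 1.876 + 2.852) / 10 = 1.83660
bias = 1.83660 − 1.909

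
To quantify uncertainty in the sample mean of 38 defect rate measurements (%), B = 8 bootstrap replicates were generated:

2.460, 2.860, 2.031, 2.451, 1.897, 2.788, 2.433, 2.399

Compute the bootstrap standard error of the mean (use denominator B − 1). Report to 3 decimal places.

Bootstrap SE is the standard deviation of the 8 replicate means.
Mean of replicates: (2.460 + 2.860 + 2.031 + 2.451 + 1.897 + 2.788 + 2.433 + 2.399) / 8 = 19.3190 / 8 = 2.4149
Sum of squared deviations: (+0.0451)² + (+0.4451)² + (−0.3839)² + (+0.0361)² + (−0.5179)² + (+0.3731)² + (+0.0181)² + (−0.0159)² = 0.7568
Variance = 0.7568 / 7 = 0.1081
SE* = √0.1081

SE* = 0.329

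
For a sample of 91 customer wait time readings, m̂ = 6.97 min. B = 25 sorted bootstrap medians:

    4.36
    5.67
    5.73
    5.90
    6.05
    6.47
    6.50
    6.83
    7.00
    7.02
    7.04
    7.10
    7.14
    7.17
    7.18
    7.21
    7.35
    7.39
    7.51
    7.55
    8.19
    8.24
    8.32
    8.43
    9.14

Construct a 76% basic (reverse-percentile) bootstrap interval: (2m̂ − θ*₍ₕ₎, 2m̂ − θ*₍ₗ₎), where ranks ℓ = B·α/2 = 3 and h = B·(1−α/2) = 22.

(5.70, 8.21)

Percentile endpoints at ranks 3 and 22: θ*₍3₎ = 5.73, θ*₍22₎ = 8.24.
Basic interval reflects these around m̂:
  lower = 2 × 6.97 − 8.24 = 5.70
  upper = 2 × 6.97 − 5.73 = 8.21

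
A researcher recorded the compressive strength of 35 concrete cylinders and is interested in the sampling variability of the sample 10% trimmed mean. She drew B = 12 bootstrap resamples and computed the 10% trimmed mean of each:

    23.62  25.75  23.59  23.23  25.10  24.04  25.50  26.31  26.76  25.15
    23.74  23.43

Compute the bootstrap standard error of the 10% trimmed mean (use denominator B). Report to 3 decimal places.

SE* = 1.171

Bootstrap SE is the standard deviation of the 12 replicate 10% trimmed means.
Mean of replicates: (23.62 + 25.75 + 23.59 + 23.23 + 25.10 + 24.04 + 25.50 + 26.31 + 26.76 + 25.15 + 23.74 + 23.43) / 12 = 296.2200 / 12 = 24.6850
Sum of squared deviations: (−1.0650)² + (+1.0650)² + (−1.0950)² + (−1.4550)² + (+0.4150)² + (−0.6450)² + (+0.8150)² + (+1.6250)² + (+2.0750)² + (+0.4650)² + (−0.9450)² + (−1.2550)² = 16.4675
Variance = 16.4675 / 12 = 1.3723
SE* = √1.3723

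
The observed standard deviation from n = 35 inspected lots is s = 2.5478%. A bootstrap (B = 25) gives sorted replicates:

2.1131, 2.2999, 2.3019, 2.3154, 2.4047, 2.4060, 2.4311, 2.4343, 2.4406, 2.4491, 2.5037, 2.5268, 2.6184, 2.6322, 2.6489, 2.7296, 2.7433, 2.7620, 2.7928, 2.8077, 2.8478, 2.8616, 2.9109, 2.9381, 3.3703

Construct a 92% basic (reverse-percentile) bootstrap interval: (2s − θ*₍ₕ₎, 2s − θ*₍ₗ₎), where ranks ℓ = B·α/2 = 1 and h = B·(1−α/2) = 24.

Percentile endpoints at ranks 1 and 24: θ*₍1₎ = 2.1131, θ*₍24₎ = 2.9381.
Basic interval reflects these around s:
  lower = 2 × 2.5478 − 2.9381 = 2.1575
  upper = 2 × 2.5478 − 2.1131 = 2.9825

(2.1575, 2.9825)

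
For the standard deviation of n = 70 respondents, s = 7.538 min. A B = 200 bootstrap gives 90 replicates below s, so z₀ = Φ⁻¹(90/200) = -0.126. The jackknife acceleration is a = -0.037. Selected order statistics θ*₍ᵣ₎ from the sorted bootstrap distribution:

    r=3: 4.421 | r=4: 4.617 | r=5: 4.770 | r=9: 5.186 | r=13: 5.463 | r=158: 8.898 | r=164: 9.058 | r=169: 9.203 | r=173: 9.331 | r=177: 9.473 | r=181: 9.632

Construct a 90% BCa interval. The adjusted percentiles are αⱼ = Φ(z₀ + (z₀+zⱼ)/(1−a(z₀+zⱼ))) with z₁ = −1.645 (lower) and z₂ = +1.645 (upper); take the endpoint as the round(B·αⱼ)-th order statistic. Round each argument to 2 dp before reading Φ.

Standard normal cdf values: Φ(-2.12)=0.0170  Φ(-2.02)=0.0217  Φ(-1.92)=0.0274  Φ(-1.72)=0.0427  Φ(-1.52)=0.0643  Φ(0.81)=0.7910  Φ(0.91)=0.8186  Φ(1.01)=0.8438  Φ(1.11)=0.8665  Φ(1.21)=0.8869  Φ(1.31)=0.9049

(4.617, 9.632)

Lower: z₀ + z₁ = -0.126 + (-1.645) = -1.771; 1 − a(z₀+z₁) = 1 − (-0.037)(-1.771) = 0.9345; argument = -0.126 + (-1.771)/0.9345 = -2.0212 → -2.02.
α₁ = Φ(-2.02) = 0.0217; rank = round(200 × 0.0217) = 4; θ*₍4₎ = 4.617.
Upper: z₀ + z₂ = 1.519; 1 − a(z₀+z₂) = 1.0562; argument = 1.3122 → 1.31; α₂ = 0.9049; rank = 181; θ*₍181₎ = 9.632.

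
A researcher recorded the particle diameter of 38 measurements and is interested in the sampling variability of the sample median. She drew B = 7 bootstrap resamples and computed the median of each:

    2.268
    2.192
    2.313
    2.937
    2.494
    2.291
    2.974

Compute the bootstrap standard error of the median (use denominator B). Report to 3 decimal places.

Bootstrap SE is the standard deviation of the 7 replicate medians.
Mean of replicates: (2.268 + 2.192 + 2.313 + 2.937 + 2.494 + 2.291 + 2.974) / 7 = 17.4690 / 7 = 2.4956
Sum of squared deviations: (−0.2276)² + (−0.3036)² + (−0.1826)² + (+0.4414)² + (−0.0016)² + (−0.2046)² + (+0.4784)² = 0.6429
Variance = 0.6429 / 7 = 0.0918
SE* = √0.0918

SE* = 0.303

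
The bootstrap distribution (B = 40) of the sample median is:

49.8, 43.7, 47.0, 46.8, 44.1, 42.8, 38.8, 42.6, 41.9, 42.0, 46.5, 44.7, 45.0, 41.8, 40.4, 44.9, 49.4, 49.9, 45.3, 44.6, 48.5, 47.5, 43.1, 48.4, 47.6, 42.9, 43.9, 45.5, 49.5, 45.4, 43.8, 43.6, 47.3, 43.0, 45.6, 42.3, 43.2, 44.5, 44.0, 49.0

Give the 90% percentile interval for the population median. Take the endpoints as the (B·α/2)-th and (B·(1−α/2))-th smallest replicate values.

Sorted replicates: 38.8, 40.4, 41.8, 41.9, 42.0, 42.3, 42.6, 42.8, 42.9, 43.0, 43.1, 43.2, 43.6, 43.7, 43.8, 43.9, 44.0, 44.1, 44.5, 44.6, 44.7, 44.9, 45.0, 45.3, 45.4, 45.5, 45.6, 46.5, 46.8, 47.0, 47.3, 47.5, 47.6, 48.4, 48.5, 49.0, 49.4, 49.5, 49.8, 49.9
α = 0.10; lower rank = 40 × 0.050 = 2; upper rank = 40 × 0.950 = 38.
The 2nd smallest replicate is 40.4; the 38th is 49.5.

(40.4, 49.5)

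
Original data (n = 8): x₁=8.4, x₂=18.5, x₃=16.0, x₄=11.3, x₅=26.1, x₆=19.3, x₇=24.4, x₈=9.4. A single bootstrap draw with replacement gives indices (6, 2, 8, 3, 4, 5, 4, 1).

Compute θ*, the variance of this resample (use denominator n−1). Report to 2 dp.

θ* = 36.75

Resample values: 19.3, 18.5, 9.4, 16.0, 11.3, 26.1, 11.3, 8.4.
Mean = 15.0375; sum of squared deviations = 257.2388
s² = 257.2388 / 7 = 36.7484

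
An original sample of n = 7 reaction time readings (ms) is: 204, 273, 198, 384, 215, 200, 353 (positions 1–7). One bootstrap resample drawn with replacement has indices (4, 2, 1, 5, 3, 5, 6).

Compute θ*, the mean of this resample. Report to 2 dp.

θ* = 241.29

Resample values: 384, 273, 204, 215, 198, 215, 200.
Mean = (384 + 273 + 204 + 215 + 198 + 215 + 200) / 7 = 1689.0 / 7 = 241.29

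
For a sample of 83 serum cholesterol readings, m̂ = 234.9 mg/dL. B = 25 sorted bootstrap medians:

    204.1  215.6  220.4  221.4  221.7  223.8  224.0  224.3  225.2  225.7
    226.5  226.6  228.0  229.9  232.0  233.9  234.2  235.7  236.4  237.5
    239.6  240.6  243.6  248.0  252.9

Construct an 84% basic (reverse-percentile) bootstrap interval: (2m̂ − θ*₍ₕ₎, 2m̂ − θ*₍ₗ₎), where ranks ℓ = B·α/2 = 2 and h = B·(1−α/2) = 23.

(226.2, 254.2)

Percentile endpoints at ranks 2 and 23: θ*₍2₎ = 215.6, θ*₍23₎ = 243.6.
Basic interval reflects these around m̂:
  lower = 2 × 234.9 − 243.6 = 226.2
  upper = 2 × 234.9 − 215.6 = 254.2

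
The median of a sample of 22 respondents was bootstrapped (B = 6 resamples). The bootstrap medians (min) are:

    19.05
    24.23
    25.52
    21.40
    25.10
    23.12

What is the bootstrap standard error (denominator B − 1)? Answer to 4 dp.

Bootstrap SE is the standard deviation of the 6 replicate medians.
Mean of replicates: (19.05 + 24.23 + 25.52 + 21.40 + 25.10 + 23.12) / 6 = 138.42000 / 6 = 23.07000
Sum of squared deviations: (−4.02000)² + (+1.16000)² + (+2.45000)² + (−1.67000)² + (+2.03000)² + (+0.05000)² = 30.42080
Variance = 30.42080 / 5 = 6.08416
SE* = √6.08416

SE* = 2.4666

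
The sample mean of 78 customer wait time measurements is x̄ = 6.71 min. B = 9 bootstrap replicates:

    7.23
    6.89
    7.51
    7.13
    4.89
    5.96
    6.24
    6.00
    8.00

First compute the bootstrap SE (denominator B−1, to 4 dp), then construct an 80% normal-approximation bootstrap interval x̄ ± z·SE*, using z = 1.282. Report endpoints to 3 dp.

Mean of replicates = 6.6500; sum of squared deviations = 7.3508; SE* = √(7.3508/8) = 0.9586
Margin = 1.282 × 0.9586 = 1.2289
Interval: 6.71 ± 1.2289

(5.481, 7.939)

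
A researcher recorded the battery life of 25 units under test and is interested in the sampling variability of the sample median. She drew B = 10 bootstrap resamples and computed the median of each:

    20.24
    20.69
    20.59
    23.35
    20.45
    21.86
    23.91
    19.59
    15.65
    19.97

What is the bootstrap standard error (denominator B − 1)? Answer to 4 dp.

Bootstrap SE is the standard deviation of the 10 replicate medians.
Mean of replicates: (20.24 + 20.69 + 20.59 + 23.35 + 20.45 + 21.86 + 23.91 + 19.59 + 15.65 + 19.97) / 10 = 206.30000 / 10 = 20.63000
Sum of squared deviations: (−0.39000)² + (+0.06000)² + (−0.04000)² + (+2.72000)² + (−0.18000)² + (+1.23000)² + (+3.28000)² + (−1.04000)² + (−4.98000)² + (−0.66000)² = 46.17700
Variance = 46.17700 / 9 = 5.13078
SE* = √5.13078

SE* = 2.2651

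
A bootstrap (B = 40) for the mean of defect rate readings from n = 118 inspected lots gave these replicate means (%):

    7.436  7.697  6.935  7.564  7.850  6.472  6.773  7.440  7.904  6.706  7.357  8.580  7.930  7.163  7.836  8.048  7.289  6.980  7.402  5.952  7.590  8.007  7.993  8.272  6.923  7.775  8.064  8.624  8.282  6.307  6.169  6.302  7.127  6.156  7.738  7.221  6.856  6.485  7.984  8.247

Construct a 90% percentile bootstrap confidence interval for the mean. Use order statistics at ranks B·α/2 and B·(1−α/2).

(6.156, 8.282)

Sorted replicates: 5.952, 6.156, 6.169, 6.302, 6.307, 6.472, 6.485, 6.706, 6.773, 6.856, 6.923, 6.935, 6.980, 7.127, 7.163, 7.221, 7.289, 7.357, 7.402, 7.436, 7.440, 7.564, 7.590, 7.697, 7.738, 7.775, 7.836, 7.850, 7.904, 7.930, 7.984, 7.993, 8.007, 8.048, 8.064, 8.247, 8.272, 8.282, 8.580, 8.624
α = 0.10; lower rank = 40 × 0.050 = 2; upper rank = 40 × 0.950 = 38.
The 2nd smallest replicate is 6.156; the 38th is 8.282.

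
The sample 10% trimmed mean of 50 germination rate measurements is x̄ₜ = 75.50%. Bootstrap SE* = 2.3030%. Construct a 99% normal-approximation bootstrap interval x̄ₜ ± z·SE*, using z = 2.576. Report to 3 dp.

Margin = 2.576 × 2.3030 = 5.9325
Interval: 75.50 ± 5.9325

(69.567, 81.433)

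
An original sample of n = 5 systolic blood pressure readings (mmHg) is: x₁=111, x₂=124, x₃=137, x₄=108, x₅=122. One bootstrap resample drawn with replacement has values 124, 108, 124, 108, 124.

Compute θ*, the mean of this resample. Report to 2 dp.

Mean = (124 + 108 + 124 + 108 + 124) / 5 = 588.0 / 5 = 117.60

θ* = 117.60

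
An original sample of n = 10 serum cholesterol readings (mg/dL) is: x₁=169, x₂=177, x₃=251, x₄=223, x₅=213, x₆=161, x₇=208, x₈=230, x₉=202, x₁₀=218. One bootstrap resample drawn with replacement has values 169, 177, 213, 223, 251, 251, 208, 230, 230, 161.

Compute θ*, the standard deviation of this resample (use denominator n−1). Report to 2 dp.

θ* = 32.49

Mean = 211.3000; sum of squared deviations = 9498.1000
s² = 9498.1000 / 9 = 1055.3444
s = √1055.3444 = 32.49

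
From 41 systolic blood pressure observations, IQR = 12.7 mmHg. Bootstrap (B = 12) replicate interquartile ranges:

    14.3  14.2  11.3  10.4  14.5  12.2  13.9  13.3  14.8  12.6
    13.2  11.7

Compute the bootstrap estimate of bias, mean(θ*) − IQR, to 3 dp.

mean(θ*) = (14.3 + 14.2 + 11.3 + 10.4 + 14.5 + 12.2 + 13.9 + 13.3 + 14.8 + 12.6 + 13.2 + 11.7) / 12 = 13.0333
bias = 13.0333 − 12.7

bias = +0.333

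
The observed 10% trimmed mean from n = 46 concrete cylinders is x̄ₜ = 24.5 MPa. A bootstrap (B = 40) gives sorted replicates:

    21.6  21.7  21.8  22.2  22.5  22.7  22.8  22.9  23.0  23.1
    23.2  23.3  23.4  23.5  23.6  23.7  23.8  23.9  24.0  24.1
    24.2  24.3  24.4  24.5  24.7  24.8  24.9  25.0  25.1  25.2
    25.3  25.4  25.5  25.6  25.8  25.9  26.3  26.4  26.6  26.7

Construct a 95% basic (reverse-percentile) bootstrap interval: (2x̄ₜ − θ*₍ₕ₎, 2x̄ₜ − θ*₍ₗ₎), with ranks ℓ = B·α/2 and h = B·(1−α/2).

(22.4, 27.4)

Percentile endpoints at ranks 1 and 39: θ*₍1₎ = 21.6, θ*₍39₎ = 26.6.
Basic interval reflects these around x̄ₜ:
  lower = 2 × 24.5 − 26.6 = 22.4
  upper = 2 × 24.5 − 21.6 = 27.4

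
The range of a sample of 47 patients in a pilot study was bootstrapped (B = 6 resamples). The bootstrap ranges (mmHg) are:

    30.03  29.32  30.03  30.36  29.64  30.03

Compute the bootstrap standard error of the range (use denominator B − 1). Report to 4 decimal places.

Bootstrap SE is the standard deviation of the 6 replicate ranges.
Mean of replicates: (30.03 + 29.32 + 30.03 + 30.36 + 29.64 + 30.03) / 6 = 179.41000 / 6 = 29.90167
Sum of squared deviations: (+0.12833)² + (−0.58167)² + (+0.12833)² + (+0.45833)² + (−0.26167)² + (+0.12833)² = 0.66628
Variance = 0.66628 / 5 = 0.13326
SE* = √0.13326

SE* = 0.3650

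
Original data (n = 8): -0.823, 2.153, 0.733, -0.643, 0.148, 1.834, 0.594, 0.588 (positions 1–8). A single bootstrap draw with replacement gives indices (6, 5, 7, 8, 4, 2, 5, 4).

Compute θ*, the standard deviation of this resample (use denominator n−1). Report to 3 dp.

Resample values: 1.834, 0.148, 0.594, 0.588, -0.643, 2.153, 0.148, -0.643.
Mean = 0.5224; sum of squared deviations = 7.3852
s² = 7.3852 / 7 = 1.0550
s = √1.0550 = 1.027

θ* = 1.027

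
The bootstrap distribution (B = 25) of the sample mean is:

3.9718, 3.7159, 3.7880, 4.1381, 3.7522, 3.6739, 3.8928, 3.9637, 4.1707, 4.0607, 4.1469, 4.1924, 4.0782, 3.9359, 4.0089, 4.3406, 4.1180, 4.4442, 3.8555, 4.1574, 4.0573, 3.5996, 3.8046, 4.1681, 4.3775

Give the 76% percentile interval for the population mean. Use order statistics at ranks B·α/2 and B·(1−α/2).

(3.7159, 4.1924)

Sorted replicates: 3.5996, 3.6739, 3.7159, 3.7522, 3.7880, 3.8046, 3.8555, 3.8928, 3.9359, 3.9637, 3.9718, 4.0089, 4.0573, 4.0607, 4.0782, 4.1180, 4.1381, 4.1469, 4.1574, 4.1681, 4.1707, 4.1924, 4.3406, 4.3775, 4.4442
α = 0.24; lower rank = 25 × 0.120 = 3; upper rank = 25 × 0.880 = 22.
The 3rd smallest replicate is 3.7159; the 22nd is 4.1924.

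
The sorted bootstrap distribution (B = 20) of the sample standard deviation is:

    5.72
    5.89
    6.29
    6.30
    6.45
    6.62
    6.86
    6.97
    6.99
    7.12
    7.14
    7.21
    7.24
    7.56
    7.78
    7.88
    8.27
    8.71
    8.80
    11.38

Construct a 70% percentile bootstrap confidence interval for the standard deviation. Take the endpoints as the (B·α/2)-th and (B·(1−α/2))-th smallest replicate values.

α = 0.30; lower rank = 20 × 0.150 = 3; upper rank = 20 × 0.850 = 17.
The 3rd smallest replicate is 6.29; the 17th is 8.27.

(6.29, 8.27)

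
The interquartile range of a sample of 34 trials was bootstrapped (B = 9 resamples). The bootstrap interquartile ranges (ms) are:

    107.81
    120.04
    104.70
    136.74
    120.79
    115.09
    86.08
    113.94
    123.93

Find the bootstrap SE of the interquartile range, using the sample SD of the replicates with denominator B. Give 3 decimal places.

Bootstrap SE is the standard deviation of the 9 replicate interquartile ranges.
Mean of replicates: (107.81 + 120.04 + 104.70 + 136.74 + 120.79 + 115.09 + 86.08 + 113.94 + 123.93) / 9 = 1029.1200 / 9 = 114.3467
Sum of squared deviations: (−6.5367)² + (+5.6933)² + (−9.6467)² + (+22.3933)² + (+6.4433)² + (+0.7433)² + (−28.2667)² + (−0.4067)² + (+9.5833)² = 1602.7408
Variance = 1602.7408 / 9 = 178.0823
SE* = √178.0823

SE* = 13.345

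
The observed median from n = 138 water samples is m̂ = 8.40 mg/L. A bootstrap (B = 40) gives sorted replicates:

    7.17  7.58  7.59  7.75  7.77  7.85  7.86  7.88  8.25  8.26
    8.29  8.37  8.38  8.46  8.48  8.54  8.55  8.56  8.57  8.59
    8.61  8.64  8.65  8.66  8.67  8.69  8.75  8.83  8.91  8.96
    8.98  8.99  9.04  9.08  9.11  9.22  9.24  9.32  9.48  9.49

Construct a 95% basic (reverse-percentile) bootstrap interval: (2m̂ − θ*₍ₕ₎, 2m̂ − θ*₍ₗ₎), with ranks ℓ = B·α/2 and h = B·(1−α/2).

(7.32, 9.63)

Percentile endpoints at ranks 1 and 39: θ*₍1₎ = 7.17, θ*₍39₎ = 9.48.
Basic interval reflects these around m̂:
  lower = 2 × 8.40 − 9.48 = 7.32
  upper = 2 × 8.40 − 7.17 = 9.63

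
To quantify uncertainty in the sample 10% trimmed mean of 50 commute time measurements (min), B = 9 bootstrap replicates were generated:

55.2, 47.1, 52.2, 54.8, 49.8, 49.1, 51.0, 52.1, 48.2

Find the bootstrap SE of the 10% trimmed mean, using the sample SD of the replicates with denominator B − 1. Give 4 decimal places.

SE* = 2.8018

Bootstrap SE is the standard deviation of the 9 replicate 10% trimmed means.
Mean of replicates: (55.2 + 47.1 + 52.2 + 54.8 + 49.8 + 49.1 + 51.0 + 52.1 + 48.2) / 9 = 459.50000 / 9 = 51.05556
Sum of squared deviations: (+4.14444)² + (−3.95556)² + (+1.14444)² + (+3.74444)² + (−1.25556)² + (−1.95556)² + (−0.05556)² + (+1.04444)² + (−2.85556)² = 62.80222
Variance = 62.80222 / 8 = 7.85028
SE* = √7.85028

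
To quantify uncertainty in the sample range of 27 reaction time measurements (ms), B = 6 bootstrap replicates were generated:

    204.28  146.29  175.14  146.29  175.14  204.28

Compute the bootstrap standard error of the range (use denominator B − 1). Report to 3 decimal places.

Bootstrap SE is the standard deviation of the 6 replicate ranges.
Mean of replicates: (204.28 + 146.29 + 175.14 + 146.29 + 175.14 + 204.28) / 6 = 1051.4200 / 6 = 175.2367
Sum of squared deviations: (+29.0433)² + (−28.9467)² + (−0.0967)² + (−28.9467)² + (−0.0967)² + (+29.0433)² = 3362.8681
Variance = 3362.8681 / 5 = 672.5736
SE* = √672.5736

SE* = 25.934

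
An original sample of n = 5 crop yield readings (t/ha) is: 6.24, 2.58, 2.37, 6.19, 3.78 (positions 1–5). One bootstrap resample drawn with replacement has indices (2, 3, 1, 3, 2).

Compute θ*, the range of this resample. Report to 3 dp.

θ* = 3.870

Resample values: 2.58, 2.37, 6.24, 2.37, 2.58.
Range = 6.24 − 2.37 = 3.870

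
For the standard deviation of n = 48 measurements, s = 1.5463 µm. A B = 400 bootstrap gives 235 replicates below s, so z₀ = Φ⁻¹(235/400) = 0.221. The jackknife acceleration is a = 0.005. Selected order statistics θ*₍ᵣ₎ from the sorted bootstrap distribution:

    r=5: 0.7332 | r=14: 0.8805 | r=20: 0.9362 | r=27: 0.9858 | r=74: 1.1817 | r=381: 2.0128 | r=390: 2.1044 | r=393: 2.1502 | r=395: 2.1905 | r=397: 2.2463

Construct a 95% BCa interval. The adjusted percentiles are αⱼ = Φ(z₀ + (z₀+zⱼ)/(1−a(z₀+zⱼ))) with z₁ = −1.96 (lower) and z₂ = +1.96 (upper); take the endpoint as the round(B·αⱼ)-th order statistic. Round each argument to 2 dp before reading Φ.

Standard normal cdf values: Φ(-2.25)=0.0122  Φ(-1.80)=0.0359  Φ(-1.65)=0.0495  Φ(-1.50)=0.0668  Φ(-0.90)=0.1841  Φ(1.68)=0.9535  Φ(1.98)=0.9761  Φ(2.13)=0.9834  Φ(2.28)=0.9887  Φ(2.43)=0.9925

(0.9858, 2.2463)

Lower: z₀ + z₁ = 0.221 + (-1.960) = -1.739; 1 − a(z₀+z₁) = 1 − (0.005)(-1.739) = 1.0087; argument = 0.221 + (-1.739)/1.0087 = -1.5030 → -1.50.
α₁ = Φ(-1.50) = 0.0668; rank = round(400 × 0.0668) = 27; θ*₍27₎ = 0.9858.
Upper: z₀ + z₂ = 2.181; 1 − a(z₀+z₂) = 0.9891; argument = 2.4260 → 2.43; α₂ = 0.9925; rank = 397; θ*₍397₎ = 2.2463.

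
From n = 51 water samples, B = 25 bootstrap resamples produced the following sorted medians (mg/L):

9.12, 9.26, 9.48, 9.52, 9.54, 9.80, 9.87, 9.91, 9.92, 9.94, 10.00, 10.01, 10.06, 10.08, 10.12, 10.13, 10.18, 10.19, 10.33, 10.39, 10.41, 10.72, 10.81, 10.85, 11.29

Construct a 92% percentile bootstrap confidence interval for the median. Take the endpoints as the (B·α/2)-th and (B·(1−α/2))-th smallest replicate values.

α = 0.08; lower rank = 25 × 0.040 = 1; upper rank = 25 × 0.960 = 24.
The 1st smallest replicate is 9.12; the 24th is 10.85.

(9.12, 10.85)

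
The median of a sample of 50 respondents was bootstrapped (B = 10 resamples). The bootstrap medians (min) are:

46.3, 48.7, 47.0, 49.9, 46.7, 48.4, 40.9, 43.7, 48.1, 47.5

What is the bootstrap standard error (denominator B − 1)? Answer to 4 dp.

SE* = 2.6377

Bootstrap SE is the standard deviation of the 10 replicate medians.
Mean of replicates: (46.3 + 48.7 + 47.0 + 49.9 + 46.7 + 48.4 + 40.9 + 43.7 + 48.1 + 47.5) / 10 = 467.20000 / 10 = 46.72000
Sum of squared deviations: (−0.42000)² + (+1.98000)² + (+0.28000)² + (+3.18000)² + (−0.02000)² + (+1.68000)² + (−5.82000)² + (−3.02000)² + (+1.38000)² + (+0.78000)² = 62.61600
Variance = 62.61600 / 9 = 6.95733
SE* = √6.95733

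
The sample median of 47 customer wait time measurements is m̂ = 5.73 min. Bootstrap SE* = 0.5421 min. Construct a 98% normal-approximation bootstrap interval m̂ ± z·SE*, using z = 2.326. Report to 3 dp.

Margin = 2.326 × 0.5421 = 1.2609
Interval: 5.73 ± 1.2609

(4.469, 6.991)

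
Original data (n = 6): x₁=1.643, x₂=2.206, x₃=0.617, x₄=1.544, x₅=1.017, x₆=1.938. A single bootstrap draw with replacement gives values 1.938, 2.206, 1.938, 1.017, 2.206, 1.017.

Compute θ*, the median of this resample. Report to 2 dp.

Sorted: 1.017, 1.017, 1.938, 1.938, 2.206, 2.206
Median = average of the two middle values = 1.94

θ* = 1.94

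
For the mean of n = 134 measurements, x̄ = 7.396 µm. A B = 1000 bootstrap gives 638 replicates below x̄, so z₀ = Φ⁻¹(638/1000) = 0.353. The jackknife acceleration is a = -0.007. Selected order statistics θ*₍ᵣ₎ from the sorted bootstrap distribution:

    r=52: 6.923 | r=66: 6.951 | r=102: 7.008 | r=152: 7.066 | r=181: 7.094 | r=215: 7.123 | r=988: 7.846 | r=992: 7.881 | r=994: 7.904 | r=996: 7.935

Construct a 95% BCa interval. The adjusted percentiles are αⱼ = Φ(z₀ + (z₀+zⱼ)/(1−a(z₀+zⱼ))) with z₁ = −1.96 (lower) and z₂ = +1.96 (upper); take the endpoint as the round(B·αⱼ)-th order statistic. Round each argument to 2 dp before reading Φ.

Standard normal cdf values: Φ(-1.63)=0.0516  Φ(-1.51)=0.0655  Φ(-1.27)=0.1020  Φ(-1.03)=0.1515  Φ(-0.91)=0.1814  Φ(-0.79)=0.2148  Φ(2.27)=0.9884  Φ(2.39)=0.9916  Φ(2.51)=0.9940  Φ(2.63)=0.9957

(7.008, 7.935)

Lower: z₀ + z₁ = 0.353 + (-1.960) = -1.607; 1 − a(z₀+z₁) = 1 − (-0.007)(-1.607) = 0.9888; argument = 0.353 + (-1.607)/0.9888 = -1.2723 → -1.27.
α₁ = Φ(-1.27) = 0.1020; rank = round(1000 × 0.1020) = 102; θ*₍102₎ = 7.008.
Upper: z₀ + z₂ = 2.313; 1 − a(z₀+z₂) = 1.0162; argument = 2.6291 → 2.63; α₂ = 0.9957; rank = 996; θ*₍996₎ = 7.935.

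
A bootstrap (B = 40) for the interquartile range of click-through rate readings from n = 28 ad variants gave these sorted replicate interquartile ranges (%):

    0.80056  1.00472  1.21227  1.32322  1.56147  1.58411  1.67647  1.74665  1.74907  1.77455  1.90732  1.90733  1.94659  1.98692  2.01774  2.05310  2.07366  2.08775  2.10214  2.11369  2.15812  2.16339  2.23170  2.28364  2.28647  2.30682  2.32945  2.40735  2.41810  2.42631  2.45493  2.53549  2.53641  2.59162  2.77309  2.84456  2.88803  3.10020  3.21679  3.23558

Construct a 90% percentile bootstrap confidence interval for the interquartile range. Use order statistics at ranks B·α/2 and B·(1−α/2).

α = 0.10; lower rank = 40 × 0.050 = 2; upper rank = 40 × 0.950 = 38.
The 2nd smallest replicate is 1.00472; the 38th is 3.10020.

(1.00472, 3.10020)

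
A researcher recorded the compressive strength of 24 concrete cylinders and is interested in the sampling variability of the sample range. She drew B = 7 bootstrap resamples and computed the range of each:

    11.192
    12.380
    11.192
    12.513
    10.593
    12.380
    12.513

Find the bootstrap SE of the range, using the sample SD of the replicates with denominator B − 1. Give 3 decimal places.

SE* = 0.804

Bootstrap SE is the standard deviation of the 7 replicate ranges.
Mean of replicates: (11.192 + 12.380 + 11.192 + 12.513 + 10.593 + 12.380 + 12.513) / 7 = 82.7630 / 7 = 11.8233
Sum of squared deviations: (−0.6313)² + (+0.5567)² + (−0.6313)² + (+0.6897)² + (−1.2303)² + (+0.5567)² + (+0.6897)² = 3.8819
Variance = 3.8819 / 6 = 0.6470
SE* = √0.6470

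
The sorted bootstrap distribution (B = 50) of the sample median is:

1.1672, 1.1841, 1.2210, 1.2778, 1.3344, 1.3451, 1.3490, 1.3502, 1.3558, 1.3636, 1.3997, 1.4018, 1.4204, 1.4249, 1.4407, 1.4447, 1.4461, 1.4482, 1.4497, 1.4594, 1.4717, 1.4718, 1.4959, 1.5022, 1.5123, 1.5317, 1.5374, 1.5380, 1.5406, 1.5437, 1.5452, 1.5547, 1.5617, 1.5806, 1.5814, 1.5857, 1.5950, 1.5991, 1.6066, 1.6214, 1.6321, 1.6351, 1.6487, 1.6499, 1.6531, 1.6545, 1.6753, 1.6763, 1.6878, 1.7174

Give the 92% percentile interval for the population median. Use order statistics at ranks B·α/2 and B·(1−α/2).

α = 0.08; lower rank = 50 × 0.040 = 2; upper rank = 50 × 0.960 = 48.
The 2nd smallest replicate is 1.1841; the 48th is 1.6763.

(1.1841, 1.6763)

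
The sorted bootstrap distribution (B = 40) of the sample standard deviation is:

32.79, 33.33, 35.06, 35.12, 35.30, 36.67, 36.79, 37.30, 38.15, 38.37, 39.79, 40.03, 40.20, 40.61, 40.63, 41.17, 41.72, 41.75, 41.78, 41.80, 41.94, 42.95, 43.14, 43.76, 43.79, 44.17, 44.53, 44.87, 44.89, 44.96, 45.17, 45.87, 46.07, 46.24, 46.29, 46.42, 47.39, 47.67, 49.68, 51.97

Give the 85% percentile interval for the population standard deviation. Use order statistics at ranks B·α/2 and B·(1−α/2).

α = 0.15; lower rank = 40 × 0.075 = 3; upper rank = 40 × 0.925 = 37.
The 3rd smallest replicate is 35.06; the 37th is 47.39.

(35.06, 47.39)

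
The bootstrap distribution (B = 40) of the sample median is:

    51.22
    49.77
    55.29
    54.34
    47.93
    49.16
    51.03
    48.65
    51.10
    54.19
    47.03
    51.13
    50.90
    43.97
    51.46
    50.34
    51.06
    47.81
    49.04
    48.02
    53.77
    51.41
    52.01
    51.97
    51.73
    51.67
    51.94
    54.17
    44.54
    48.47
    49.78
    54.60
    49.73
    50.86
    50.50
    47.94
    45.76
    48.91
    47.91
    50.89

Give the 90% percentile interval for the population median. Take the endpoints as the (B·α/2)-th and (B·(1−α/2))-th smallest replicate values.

(44.54, 54.34)

Sorted replicates: 43.97, 44.54, 45.76, 47.03, 47.81, 47.91, 47.93, 47.94, 48.02, 48.47, 48.65, 48.91, 49.04, 49.16, 49.73, 49.77, 49.78, 50.34, 50.50, 50.86, 50.89, 50.90, 51.03, 51.06, 51.10, 51.13, 51.22, 51.41, 51.46, 51.67, 51.73, 51.94, 51.97, 52.01, 53.77, 54.17, 54.19, 54.34, 54.60, 55.29
α = 0.10; lower rank = 40 × 0.050 = 2; upper rank = 40 × 0.950 = 38.
The 2nd smallest replicate is 44.54; the 38th is 54.34.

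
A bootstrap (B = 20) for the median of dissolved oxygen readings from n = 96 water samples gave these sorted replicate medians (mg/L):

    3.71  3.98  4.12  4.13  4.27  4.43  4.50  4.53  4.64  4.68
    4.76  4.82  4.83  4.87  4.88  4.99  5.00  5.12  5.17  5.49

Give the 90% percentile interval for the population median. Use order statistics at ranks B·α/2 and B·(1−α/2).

(3.71, 5.17)

α = 0.10; lower rank = 20 × 0.050 = 1; upper rank = 20 × 0.950 = 19.
The 1st smallest replicate is 3.71; the 19th is 5.17.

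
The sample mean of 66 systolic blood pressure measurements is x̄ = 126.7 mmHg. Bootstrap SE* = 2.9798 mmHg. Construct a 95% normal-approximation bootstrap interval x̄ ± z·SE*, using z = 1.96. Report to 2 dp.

(120.86, 132.54)

Margin = 1.96 × 2.9798 = 5.840
Interval: 126.7 ± 5.840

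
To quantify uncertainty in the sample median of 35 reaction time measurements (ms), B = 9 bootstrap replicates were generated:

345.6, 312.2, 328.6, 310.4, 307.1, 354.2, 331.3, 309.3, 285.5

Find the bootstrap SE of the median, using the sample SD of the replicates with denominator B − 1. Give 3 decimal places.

SE* = 21.357

Bootstrap SE is the standard deviation of the 9 replicate medians.
Mean of replicates: (345.6 + 312.2 + 328.6 + 310.4 + 307.1 + 354.2 + 331.3 + 309.3 + 285.5) / 9 = 2884.2000 / 9 = 320.4667
Sum of squared deviations: (+25.1333)² + (−8.2667)² + (+8.1333)² + (−10.0667)² + (−13.3667)² + (+33.7333)² + (+10.8333)² + (−11.1667)² + (−34.9667)² = 3648.8400
Variance = 3648.8400 / 8 = 456.1050
SE* = √456.1050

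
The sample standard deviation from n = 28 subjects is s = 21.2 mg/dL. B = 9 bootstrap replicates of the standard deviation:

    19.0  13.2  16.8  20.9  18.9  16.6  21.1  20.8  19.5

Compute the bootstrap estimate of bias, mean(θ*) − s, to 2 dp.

bias = −2.67

mean(θ*) = (19.0 + 13.2 + 16.8 + 20.9 + 18.9 + 16.6 + 21.1 + 20.8 + 19.5) / 9 = 18.533
bias = 18.533 − 21.2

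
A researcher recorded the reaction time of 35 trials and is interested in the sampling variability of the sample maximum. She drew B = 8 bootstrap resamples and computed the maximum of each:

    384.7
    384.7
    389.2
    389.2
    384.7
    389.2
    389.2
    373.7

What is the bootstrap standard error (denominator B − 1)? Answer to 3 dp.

SE* = 5.290

Bootstrap SE is the standard deviation of the 8 replicate maximums.
Mean of replicates: (384.7 + 384.7 + 389.2 + 389.2 + 384.7 + 389.2 + 389.2 + 373.7) / 8 = 3084.6000 / 8 = 385.5750
Sum of squared deviations: (−0.8750)² + (−0.8750)² + (+3.6250)² + (+3.6250)² + (−0.8750)² + (+3.6250)² + (+3.6250)² + (−11.8750)² = 195.8750
Variance = 195.8750 / 7 = 27.9821
SE* = √27.9821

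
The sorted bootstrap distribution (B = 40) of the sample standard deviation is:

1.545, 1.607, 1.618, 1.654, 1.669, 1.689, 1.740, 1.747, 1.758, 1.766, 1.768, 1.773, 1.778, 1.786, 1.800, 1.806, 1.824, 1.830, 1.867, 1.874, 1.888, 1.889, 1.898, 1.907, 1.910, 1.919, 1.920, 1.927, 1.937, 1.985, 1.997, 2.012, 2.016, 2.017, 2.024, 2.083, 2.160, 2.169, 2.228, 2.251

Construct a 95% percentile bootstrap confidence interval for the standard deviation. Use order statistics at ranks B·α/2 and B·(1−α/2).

(1.545, 2.228)

α = 0.05; lower rank = 40 × 0.025 = 1; upper rank = 40 × 0.975 = 39.
The 1st smallest replicate is 1.545; the 39th is 2.228.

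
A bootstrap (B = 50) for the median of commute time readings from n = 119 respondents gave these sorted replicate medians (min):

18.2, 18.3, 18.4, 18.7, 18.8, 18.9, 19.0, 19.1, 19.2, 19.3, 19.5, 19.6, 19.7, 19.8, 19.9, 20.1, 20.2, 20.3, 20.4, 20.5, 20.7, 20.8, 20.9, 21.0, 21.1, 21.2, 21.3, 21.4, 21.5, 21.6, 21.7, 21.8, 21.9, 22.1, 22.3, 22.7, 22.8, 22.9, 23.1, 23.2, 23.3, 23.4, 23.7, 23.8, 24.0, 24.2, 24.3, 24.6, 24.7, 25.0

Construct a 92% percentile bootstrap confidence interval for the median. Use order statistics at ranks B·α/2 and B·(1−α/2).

(18.3, 24.6)

α = 0.08; lower rank = 50 × 0.040 = 2; upper rank = 50 × 0.960 = 48.
The 2nd smallest replicate is 18.3; the 48th is 24.6.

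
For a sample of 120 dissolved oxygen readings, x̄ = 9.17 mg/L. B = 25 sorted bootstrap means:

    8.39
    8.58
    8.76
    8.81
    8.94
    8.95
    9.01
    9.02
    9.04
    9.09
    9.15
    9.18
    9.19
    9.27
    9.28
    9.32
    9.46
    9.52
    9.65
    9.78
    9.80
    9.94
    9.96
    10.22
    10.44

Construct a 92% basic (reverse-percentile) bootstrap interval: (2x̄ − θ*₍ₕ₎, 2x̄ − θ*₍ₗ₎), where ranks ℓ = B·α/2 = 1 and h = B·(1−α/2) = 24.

Percentile endpoints at ranks 1 and 24: θ*₍1₎ = 8.39, θ*₍24₎ = 10.22.
Basic interval reflects these around x̄:
  lower = 2 × 9.17 − 10.22 = 8.12
  upper = 2 × 9.17 − 8.39 = 9.95

(8.12, 9.95)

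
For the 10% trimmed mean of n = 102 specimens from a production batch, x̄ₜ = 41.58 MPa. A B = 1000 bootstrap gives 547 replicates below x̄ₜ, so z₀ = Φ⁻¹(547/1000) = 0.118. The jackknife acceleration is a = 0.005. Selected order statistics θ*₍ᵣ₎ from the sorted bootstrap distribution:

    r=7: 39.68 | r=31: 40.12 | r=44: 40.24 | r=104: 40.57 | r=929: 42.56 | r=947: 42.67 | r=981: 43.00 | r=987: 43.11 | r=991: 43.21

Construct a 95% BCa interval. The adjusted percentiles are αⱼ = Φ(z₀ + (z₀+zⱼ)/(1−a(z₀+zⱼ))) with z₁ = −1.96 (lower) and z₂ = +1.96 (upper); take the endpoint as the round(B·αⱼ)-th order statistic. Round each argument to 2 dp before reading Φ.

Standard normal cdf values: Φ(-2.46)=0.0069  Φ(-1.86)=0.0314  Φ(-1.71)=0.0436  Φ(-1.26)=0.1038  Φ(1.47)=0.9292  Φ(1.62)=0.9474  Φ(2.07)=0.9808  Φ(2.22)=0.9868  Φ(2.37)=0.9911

(40.24, 43.11)

Lower: z₀ + z₁ = 0.118 + (-1.960) = -1.842; 1 − a(z₀+z₁) = 1 − (0.005)(-1.842) = 1.0092; argument = 0.118 + (-1.842)/1.0092 = -1.7072 → -1.71.
α₁ = Φ(-1.71) = 0.0436; rank = round(1000 × 0.0436) = 44; θ*₍44₎ = 40.24.
Upper: z₀ + z₂ = 2.078; 1 − a(z₀+z₂) = 0.9896; argument = 2.2178 → 2.22; α₂ = 0.9868; rank = 987; θ*₍987₎ = 43.11.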